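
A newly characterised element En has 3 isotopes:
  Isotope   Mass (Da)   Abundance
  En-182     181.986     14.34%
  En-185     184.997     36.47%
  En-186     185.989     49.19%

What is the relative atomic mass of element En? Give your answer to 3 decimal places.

Ar = Σ fᵢ·mᵢ = 0.1434 × 181.986 + 0.3647 × 184.997 + 0.4919 × 185.989
= 26.0968 + 67.4684 + 91.4880 = 185.0532 Da

185.053 Da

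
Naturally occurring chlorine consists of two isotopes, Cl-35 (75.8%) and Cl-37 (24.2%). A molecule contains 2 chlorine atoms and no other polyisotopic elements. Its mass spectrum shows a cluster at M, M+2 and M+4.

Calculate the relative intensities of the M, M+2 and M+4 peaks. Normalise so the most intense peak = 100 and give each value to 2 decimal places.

100.00 : 63.85 : 10.19

The 2 Cl atoms are independent, so intensities follow the terms of (0.758 + 0.242)^2.
P(M) = 0.758^2 = 0.574564
P(M+2) = 2 × 0.758^1 × 0.242^1 = 0.366872
P(M+4) = 0.242^2 = 0.058564
The M peak is largest (0.574564); scaling to 100 gives 100.00 : 63.85 : 10.19.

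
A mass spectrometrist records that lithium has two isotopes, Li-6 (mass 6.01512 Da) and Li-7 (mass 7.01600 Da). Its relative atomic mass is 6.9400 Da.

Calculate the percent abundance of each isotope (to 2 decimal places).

Li-6: 7.59%, Li-7: 92.41%

Writing the weighted mean with unknown fraction x of Li-6:
6.01512·x + 7.01600·(1 − x) = 6.9400
(6.01512 − 7.01600)·x = 6.9400 − 7.01600
x = -0.07600 / -1.00088 = 0.07593 → 7.59% Li-6, 92.41% Li-7.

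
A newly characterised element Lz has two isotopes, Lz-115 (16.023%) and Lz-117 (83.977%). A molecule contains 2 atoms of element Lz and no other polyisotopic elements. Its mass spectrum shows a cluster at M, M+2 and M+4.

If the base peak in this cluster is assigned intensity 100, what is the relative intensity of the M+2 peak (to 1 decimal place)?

(0.16023 + 0.83977)^2 gives M 0.0257, M+2 0.2691, M+4 0.7052; the largest is M+4.
P(M+4) = C(2,2) × 0.16023^0 × 0.83977^2 = 1 × 1.0000 × 0.70521365 = 0.705214 (base)
P(M+2) = C(2,1) × 0.16023^1 × 0.83977^1 = 2 × 0.16023 × 0.83977 = 0.269113
Relative intensity = 0.269113 / 0.705214 × 100 = 38.2

38.2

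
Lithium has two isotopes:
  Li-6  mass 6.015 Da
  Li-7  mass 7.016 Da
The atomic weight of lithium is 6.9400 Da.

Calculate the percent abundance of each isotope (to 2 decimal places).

Li-6: 7.59%, Li-7: 92.41%

Writing the weighted mean with unknown fraction x of Li-6:
6.015·x + 7.016·(1 − x) = 6.9400
(6.015 − 7.016)·x = 6.9400 − 7.016
x = -0.0760 / -1.001 = 0.07592 → 7.59% Li-6, 92.41% Li-7.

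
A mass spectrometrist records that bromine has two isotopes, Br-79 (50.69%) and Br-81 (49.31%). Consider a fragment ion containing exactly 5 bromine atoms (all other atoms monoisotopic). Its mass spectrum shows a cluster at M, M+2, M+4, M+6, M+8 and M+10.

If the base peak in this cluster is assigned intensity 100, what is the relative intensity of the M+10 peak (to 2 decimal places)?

Binomial terms of (0.5069 + 0.4931)^5: M 0.0335, M+2 0.1628, M+4 0.3167, M+6 0.3081, M+8 0.1498, M+10 0.0292 → M+4 is the base peak.
P(M+4) = C(5,2) × 0.5069^3 × 0.4931^2 = 10 × 0.13024674 × 0.24314761 = 0.316692 (base)
P(M+10) = C(5,5) × 0.5069^0 × 0.4931^5 = 1 × 1.0000 × 0.02915245 = 0.029152
Relative intensity = 0.029152 / 0.316692 × 100 = 9.21

9.21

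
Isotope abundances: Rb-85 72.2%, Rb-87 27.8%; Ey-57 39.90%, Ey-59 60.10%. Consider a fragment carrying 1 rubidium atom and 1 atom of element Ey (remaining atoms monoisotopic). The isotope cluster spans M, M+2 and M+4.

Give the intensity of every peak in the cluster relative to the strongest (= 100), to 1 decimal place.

52.9 : 100.0 : 30.7

Rubidium pattern (n=1): 0.7220 : 0.2780
Element Ey pattern (n=1): 0.3990 : 0.6010
Convolve the two distributions (both contribute in 2-u steps):
  M: 0.7220×0.3990 = 0.288078
  M+2: 0.7220×0.6010 + 0.2780×0.3990 = 0.544844
  M+4: 0.2780×0.6010 = 0.167078
Scale to base peak (0.544844) = 100: 52.9 : 100.0 : 30.7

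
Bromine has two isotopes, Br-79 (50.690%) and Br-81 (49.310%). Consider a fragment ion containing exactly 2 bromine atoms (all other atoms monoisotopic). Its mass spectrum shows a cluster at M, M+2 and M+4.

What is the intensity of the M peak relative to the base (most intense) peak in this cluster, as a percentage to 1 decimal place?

51.4%

Binomial terms of (0.50690 + 0.49310)^2: M 0.2569, M+2 0.4999, M+4 0.2431 → M+2 is the base peak.
P(M+2) = C(2,1) × 0.50690^1 × 0.49310^1 = 2 × 0.5069 × 0.4931 = 0.499905 (base)
P(M) = C(2,0) × 0.50690^2 × 0.49310^0 = 1 × 0.25694761 × 1.0000 = 0.256948
Relative intensity = 0.256948 / 0.499905 × 100 = 51.4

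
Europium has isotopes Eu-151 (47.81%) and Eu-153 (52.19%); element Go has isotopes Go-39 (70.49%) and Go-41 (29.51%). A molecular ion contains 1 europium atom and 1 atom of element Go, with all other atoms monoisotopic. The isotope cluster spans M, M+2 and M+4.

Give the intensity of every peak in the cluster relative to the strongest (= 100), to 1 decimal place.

66.2 : 100.0 : 30.3

Europium pattern (n=1): 0.4781 : 0.5219
Element Go pattern (n=1): 0.7049 : 0.2951
Convolve the two distributions (both contribute in 2-u steps):
  M: 0.4781×0.7049 = 0.337013
  M+2: 0.4781×0.2951 + 0.5219×0.7049 = 0.508975
  M+4: 0.5219×0.2951 = 0.154013
Scale to base peak (0.508975) = 100: 66.2 : 100.0 : 30.3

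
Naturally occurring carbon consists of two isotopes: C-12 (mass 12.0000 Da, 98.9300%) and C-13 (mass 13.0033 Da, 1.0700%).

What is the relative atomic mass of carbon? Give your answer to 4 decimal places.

12.0107 Da

Ar = Σ fᵢ·mᵢ = 0.989300 × 12.0000 + 0.010700 × 13.0033
= 11.87160 + 0.13914 = 12.01074 Da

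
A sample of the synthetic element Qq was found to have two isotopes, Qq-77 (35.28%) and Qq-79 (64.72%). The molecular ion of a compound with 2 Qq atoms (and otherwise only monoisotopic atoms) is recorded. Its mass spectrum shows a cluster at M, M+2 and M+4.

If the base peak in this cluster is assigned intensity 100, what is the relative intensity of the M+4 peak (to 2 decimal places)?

Term probabilities: M 0.1245, M+2 0.4567, M+4 0.4189. Base peak = M+2.
P(M+2) = C(2,1) × 0.3528^1 × 0.6472^1 = 2 × 0.3528 × 0.6472 = 0.456664 (base)
P(M+4) = C(2,2) × 0.3528^0 × 0.6472^2 = 1 × 1.0000 × 0.41886784 = 0.418868
Relative intensity = 0.418868 / 0.456664 × 100 = 91.72

91.72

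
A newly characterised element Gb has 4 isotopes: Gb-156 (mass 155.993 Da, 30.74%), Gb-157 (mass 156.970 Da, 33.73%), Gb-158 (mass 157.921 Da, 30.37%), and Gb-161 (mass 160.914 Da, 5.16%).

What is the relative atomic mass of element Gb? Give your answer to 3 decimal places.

157.162 Da

Weight each isotope mass by its fractional abundance: 0.3074 × 155.993 + 0.3373 × 156.970 + 0.3037 × 157.921 + 0.0516 × 160.914
= 47.9522 + 52.9460 + 47.9606 + 8.3032 = 157.1620 Da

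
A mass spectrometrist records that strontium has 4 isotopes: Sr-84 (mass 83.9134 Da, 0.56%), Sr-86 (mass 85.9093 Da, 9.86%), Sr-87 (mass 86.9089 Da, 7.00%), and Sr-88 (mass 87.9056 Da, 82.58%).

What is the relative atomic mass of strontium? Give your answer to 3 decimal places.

87.617 Da

Average mass = Σ (abundance × isotope mass) = 0.0056 × 83.9134 + 0.0986 × 85.9093 + 0.0700 × 86.9089 + 0.8258 × 87.9056
= 0.46992 + 8.47066 + 6.08362 + 72.59244 = 87.61664 Da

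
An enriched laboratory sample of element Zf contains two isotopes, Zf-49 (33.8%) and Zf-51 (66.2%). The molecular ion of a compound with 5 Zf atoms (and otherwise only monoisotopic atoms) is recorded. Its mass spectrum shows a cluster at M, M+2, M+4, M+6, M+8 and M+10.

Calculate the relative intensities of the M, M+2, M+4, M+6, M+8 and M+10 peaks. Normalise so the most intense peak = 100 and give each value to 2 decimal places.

1.33 : 13.03 : 51.06 : 100.00 : 97.93 : 38.36

Each Zf atom is independently Zf-49 (p = 0.338) or Zf-51 (q = 0.662); the cluster is the binomial expansion (p + q)^5.
P(M) = 0.338^5 = 0.004411
P(M+2) = 5 × 0.338^4 × 0.662^1 = 0.043201
P(M+4) = 10 × 0.338^3 × 0.662^2 = 0.169226
P(M+6) = 10 × 0.338^2 × 0.662^3 = 0.331442
P(M+8) = 5 × 0.338^1 × 0.662^4 = 0.324578
P(M+10) = 0.662^5 = 0.127142
The M+6 peak is largest (0.331442); scaling to 100 gives 1.33 : 13.03 : 51.06 : 100.00 : 97.93 : 38.36.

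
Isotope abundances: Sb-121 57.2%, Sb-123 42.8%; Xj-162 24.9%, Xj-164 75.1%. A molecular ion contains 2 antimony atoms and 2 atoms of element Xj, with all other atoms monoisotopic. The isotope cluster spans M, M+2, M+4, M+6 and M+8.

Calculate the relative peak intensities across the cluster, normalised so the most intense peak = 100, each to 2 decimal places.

5.35 : 40.30 : 100.00 : 90.94 : 27.26

Antimony pattern (n=2): 0.327184 : 0.489632 : 0.183184
Element Xj pattern (n=2): 0.062001 : 0.373998 : 0.564001
Convolve the two distributions (both contribute in 2-u steps):
  M: 0.327184×0.062001 = 0.020286
  M+2: 0.327184×0.373998 + 0.489632×0.062001 = 0.152724
  M+4: 0.327184×0.564001 + 0.489632×0.373998 + 0.183184×0.062001 = 0.379011
  M+6: 0.489632×0.564001 + 0.183184×0.373998 = 0.344663
  M+8: 0.183184×0.564001 = 0.103316
Scale to base peak (0.379011) = 100: 5.35 : 40.30 : 100.00 : 90.94 : 27.26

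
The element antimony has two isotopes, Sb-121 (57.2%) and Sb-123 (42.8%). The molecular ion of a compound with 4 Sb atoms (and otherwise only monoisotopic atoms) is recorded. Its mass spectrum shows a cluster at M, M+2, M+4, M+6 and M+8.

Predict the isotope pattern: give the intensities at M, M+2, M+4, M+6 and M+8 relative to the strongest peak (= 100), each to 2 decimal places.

Expanding (0.572 + 0.428)^4:
P(M) = 0.572^4 = 0.107049
P(M+2) = 4 × 0.572^3 × 0.428^1 = 0.320400
P(M+4) = 6 × 0.572^2 × 0.428^2 = 0.359609
P(M+6) = 4 × 0.572^1 × 0.428^3 = 0.179385
P(M+8) = 0.428^4 = 0.033556
The M+4 peak is largest (0.359609); scaling to 100 gives 29.77 : 89.10 : 100.00 : 49.88 : 9.33.

29.77 : 89.10 : 100.00 : 49.88 : 9.33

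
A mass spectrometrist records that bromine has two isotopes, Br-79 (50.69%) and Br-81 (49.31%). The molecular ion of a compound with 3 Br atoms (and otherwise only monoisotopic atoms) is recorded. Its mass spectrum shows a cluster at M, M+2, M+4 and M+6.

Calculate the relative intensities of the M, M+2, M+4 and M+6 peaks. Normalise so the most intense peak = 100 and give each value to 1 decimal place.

34.3 : 100.0 : 97.3 : 31.5

The 3 Br atoms are independent, so intensities follow the terms of (0.5069 + 0.4931)^3.
P(M) = 0.5069^3 = 0.130247
P(M+2) = 3 × 0.5069^2 × 0.4931^1 = 0.380103
P(M+4) = 3 × 0.5069^1 × 0.4931^2 = 0.369755
P(M+6) = 0.4931^3 = 0.119896
The M+2 peak is largest (0.380103); scaling to 100 gives 34.3 : 100.0 : 97.3 : 31.5.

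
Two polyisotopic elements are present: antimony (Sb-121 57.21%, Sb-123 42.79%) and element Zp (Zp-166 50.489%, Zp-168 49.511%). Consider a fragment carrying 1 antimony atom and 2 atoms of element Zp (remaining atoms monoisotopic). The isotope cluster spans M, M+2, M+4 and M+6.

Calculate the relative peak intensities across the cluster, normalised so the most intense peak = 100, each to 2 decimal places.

Antimony pattern (n=1): 0.5721 : 0.4279
Element Zp pattern (n=2): 0.25491391 : 0.49995218 : 0.24513391
Convolve the two distributions (both contribute in 2-u steps):
  M: 0.5721×0.25491391 = 0.145836
  M+2: 0.5721×0.49995218 + 0.4279×0.25491391 = 0.395100
  M+4: 0.5721×0.24513391 + 0.4279×0.49995218 = 0.354171
  M+6: 0.4279×0.24513391 = 0.104893
Scale to base peak (0.395100) = 100: 36.91 : 100.00 : 89.64 : 26.55

36.91 : 100.00 : 89.64 : 26.55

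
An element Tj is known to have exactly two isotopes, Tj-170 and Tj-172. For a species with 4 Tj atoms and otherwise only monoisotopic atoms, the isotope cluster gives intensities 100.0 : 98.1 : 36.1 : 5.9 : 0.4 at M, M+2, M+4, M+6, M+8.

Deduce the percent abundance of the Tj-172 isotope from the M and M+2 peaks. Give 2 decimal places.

If p is the fraction of Tj that is Tj-170, then I(M+2)/I(M) = [C(4,1)·p^3·(1−p)] / p^4 = 4·(1−p)/p = 98.1/100.0 = 0.9810
(1−p)/p = 0.9810/4 = 0.2452  ⇒  p = 1/(1 + 0.2452) = 0.8031
Tj-170: 80.31%, Tj-172: 19.69%.

19.69%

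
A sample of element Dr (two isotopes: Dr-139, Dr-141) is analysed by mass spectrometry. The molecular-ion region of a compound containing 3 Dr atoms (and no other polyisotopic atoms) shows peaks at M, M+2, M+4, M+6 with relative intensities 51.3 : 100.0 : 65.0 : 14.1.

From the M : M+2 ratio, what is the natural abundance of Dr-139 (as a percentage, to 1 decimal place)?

Let p = fractional abundance of Dr-139. I(M+2)/I(M) = [C(3,1)·p^2·(1−p)] / p^3 = 3·(1−p)/p = 100.0/51.3 = 1.9493
(1−p)/p = 1.9493/3 = 0.6498  ⇒  p = 1/(1 + 0.6498) = 0.6061
Dr-139: 60.6%, Dr-141: 39.4%.

60.6%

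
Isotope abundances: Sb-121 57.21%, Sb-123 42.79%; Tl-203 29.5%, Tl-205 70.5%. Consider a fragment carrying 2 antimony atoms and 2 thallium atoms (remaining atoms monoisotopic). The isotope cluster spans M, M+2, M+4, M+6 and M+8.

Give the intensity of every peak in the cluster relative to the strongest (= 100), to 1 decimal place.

Antimony pattern (n=2): 0.32729841 : 0.48960318 : 0.18309841
Thallium pattern (n=2): 0.087025 : 0.41595 : 0.497025
Convolve the two distributions (both contribute in 2-u steps):
  M: 0.32729841×0.087025 = 0.028483
  M+2: 0.32729841×0.41595 + 0.48960318×0.087025 = 0.178747
  M+4: 0.32729841×0.497025 + 0.48960318×0.41595 + 0.18309841×0.087025 = 0.382260
  M+6: 0.48960318×0.497025 + 0.18309841×0.41595 = 0.319505
  M+8: 0.18309841×0.497025 = 0.091004
Scale to base peak (0.382260) = 100: 7.5 : 46.8 : 100.0 : 83.6 : 23.8

7.5 : 46.8 : 100.0 : 83.6 : 23.8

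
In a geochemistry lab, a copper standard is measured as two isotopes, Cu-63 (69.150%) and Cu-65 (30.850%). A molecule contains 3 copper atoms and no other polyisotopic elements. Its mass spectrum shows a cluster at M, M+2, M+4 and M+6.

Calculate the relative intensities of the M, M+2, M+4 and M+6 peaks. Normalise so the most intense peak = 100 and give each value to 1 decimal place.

74.7 : 100.0 : 44.6 : 6.6

The 3 Cu atoms are independent, so intensities follow the terms of (0.69150 + 0.30850)^3.
P(M) = 0.69150^3 = 0.330656
P(M+2) = 3 × 0.69150^2 × 0.30850^1 = 0.442548
P(M+4) = 3 × 0.69150^1 × 0.30850^2 = 0.197435
P(M+6) = 0.30850^3 = 0.029361
The M+2 peak is largest (0.442548); scaling to 100 gives 74.7 : 100.0 : 44.6 : 6.6.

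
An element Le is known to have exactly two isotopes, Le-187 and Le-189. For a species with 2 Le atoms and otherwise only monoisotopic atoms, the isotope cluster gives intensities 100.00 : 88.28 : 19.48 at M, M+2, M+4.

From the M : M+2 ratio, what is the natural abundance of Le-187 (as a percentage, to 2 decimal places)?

69.38%

Let p = fractional abundance of Le-187. I(M+2)/I(M) = [C(2,1)·p^1·(1−p)] / p^2 = 2·(1−p)/p = 88.28/100.00 = 0.8828
(1−p)/p = 0.8828/2 = 0.4414  ⇒  p = 1/(1 + 0.4414) = 0.6938
Le-187: 69.38%, Le-189: 30.62%.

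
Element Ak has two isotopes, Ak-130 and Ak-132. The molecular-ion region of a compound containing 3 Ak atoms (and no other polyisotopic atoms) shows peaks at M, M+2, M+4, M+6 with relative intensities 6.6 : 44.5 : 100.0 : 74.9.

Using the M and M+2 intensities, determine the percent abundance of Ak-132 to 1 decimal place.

69.2%

If p is the fraction of Ak that is Ak-130, then I(M+2)/I(M) = [C(3,1)·p^2·(1−p)] / p^3 = 3·(1−p)/p = 44.5/6.6 = 6.7424
(1−p)/p = 6.7424/3 = 2.2475  ⇒  p = 1/(1 + 2.2475) = 0.3079
Ak-130: 30.8%, Ak-132: 69.2%.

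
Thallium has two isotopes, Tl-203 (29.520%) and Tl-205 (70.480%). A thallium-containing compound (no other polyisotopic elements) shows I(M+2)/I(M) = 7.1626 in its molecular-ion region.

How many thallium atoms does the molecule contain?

For n independent Tl atoms, I(M+2)/I(M) = n · (abundance Tl-205) / (abundance Tl-203) = n · 0.70480/0.29520.
n = 7.1626 × 0.29520/0.70480 = 3.00 ≈ 3

3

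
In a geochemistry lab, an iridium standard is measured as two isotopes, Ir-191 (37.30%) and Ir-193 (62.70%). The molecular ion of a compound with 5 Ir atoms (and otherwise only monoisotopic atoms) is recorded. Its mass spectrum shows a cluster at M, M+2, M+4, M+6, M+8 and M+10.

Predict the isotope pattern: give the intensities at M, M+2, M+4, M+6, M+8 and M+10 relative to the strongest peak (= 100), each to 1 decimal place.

2.1 : 17.7 : 59.5 : 100.0 : 84.0 : 28.3

The 5 Ir atoms are independent, so intensities follow the terms of (0.3730 + 0.6270)^5.
P(M) = 0.3730^5 = 0.007220
P(M+2) = 5 × 0.3730^4 × 0.6270^1 = 0.060684
P(M+4) = 10 × 0.3730^3 × 0.6270^2 = 0.204015
P(M+6) = 10 × 0.3730^2 × 0.6270^3 = 0.342942
P(M+8) = 5 × 0.3730^1 × 0.6270^4 = 0.288237
P(M+10) = 0.6270^5 = 0.096903
The M+6 peak is largest (0.342942); scaling to 100 gives 2.1 : 17.7 : 59.5 : 100.0 : 84.0 : 28.3.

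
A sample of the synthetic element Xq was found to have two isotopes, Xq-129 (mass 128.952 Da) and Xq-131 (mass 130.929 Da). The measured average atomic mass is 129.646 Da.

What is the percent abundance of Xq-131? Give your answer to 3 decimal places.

35.104%

Let x be the fractional abundance of Xq-129; then Xq-131 has abundance 1 − x.
128.952·x + 130.929·(1 − x) = 129.646
(128.952 − 130.929)·x = 129.646 − 130.929
x = -1.283 / -1.977 = 0.64896 → 64.896% Xq-129, 35.104% Xq-131.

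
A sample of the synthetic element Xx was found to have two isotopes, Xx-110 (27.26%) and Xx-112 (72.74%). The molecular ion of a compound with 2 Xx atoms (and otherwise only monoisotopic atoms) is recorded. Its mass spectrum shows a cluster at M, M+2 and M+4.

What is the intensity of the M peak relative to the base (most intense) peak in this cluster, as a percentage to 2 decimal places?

14.04%

Binomial terms of (0.2726 + 0.7274)^2: M 0.0743, M+2 0.3966, M+4 0.5291 → M+4 is the base peak.
P(M+4) = C(2,2) × 0.2726^0 × 0.7274^2 = 1 × 1.0000 × 0.52911076 = 0.529111 (base)
P(M) = C(2,0) × 0.2726^2 × 0.7274^0 = 1 × 0.07431076 × 1.0000 = 0.074311
Relative intensity = 0.074311 / 0.529111 × 100 = 14.04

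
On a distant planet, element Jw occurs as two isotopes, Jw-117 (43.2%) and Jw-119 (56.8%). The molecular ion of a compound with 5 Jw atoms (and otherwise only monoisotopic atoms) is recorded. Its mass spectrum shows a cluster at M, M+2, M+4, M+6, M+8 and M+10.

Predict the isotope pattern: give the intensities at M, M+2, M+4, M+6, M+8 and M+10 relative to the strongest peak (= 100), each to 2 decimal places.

4.40 : 28.92 : 76.06 : 100.00 : 65.74 : 17.29

Each Jw atom is independently Jw-117 (p = 0.432) or Jw-119 (q = 0.568); the cluster is the binomial expansion (p + q)^5.
P(M) = 0.432^5 = 0.015046
P(M+2) = 5 × 0.432^4 × 0.568^1 = 0.098913
P(M+4) = 10 × 0.432^3 × 0.568^2 = 0.260105
P(M+6) = 10 × 0.432^2 × 0.568^3 = 0.341989
P(M+8) = 5 × 0.432^1 × 0.568^4 = 0.224826
P(M+10) = 0.568^5 = 0.059121
The M+6 peak is largest (0.341989); scaling to 100 gives 4.40 : 28.92 : 76.06 : 100.00 : 65.74 : 17.29.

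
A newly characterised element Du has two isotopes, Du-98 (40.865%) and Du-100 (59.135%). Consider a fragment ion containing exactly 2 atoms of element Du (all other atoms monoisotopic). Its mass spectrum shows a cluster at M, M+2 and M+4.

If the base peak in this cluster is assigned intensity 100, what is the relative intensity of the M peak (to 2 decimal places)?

34.55

(0.40865 + 0.59135)^2 gives M 0.1670, M+2 0.4833, M+4 0.3497; the largest is M+2.
P(M+2) = C(2,1) × 0.40865^1 × 0.59135^1 = 2 × 0.40865 × 0.59135 = 0.483310 (base)
P(M) = C(2,0) × 0.40865^2 × 0.59135^0 = 1 × 0.16699482 × 1.0000 = 0.166995
Relative intensity = 0.166995 / 0.483310 × 100 = 34.55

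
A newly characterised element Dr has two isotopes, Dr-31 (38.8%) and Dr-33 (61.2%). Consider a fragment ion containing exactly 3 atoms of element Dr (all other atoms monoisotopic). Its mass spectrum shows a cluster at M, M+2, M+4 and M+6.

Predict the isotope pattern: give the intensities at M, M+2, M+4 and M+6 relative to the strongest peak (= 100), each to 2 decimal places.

Each Dr atom is independently Dr-31 (p = 0.388) or Dr-33 (q = 0.612); the cluster is the binomial expansion (p + q)^3.
P(M) = 0.388^3 = 0.058411
P(M+2) = 3 × 0.388^2 × 0.612^1 = 0.276399
P(M+4) = 3 × 0.388^1 × 0.612^2 = 0.435969
P(M+6) = 0.612^3 = 0.229221
The M+4 peak is largest (0.435969); scaling to 100 gives 13.40 : 63.40 : 100.00 : 52.58.

13.40 : 63.40 : 100.00 : 52.58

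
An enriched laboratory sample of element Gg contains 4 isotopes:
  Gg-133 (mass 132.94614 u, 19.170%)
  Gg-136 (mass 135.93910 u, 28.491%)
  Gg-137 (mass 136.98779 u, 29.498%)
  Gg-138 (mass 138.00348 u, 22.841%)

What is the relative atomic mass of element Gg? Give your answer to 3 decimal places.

Average mass = Σ (abundance × isotope mass) = 0.19170 × 132.94614 + 0.28491 × 135.93910 + 0.29498 × 136.98779 + 0.22841 × 138.00348
= 25.485775 + 38.730409 + 40.408658 + 31.521375 = 136.146217 u

136.146 u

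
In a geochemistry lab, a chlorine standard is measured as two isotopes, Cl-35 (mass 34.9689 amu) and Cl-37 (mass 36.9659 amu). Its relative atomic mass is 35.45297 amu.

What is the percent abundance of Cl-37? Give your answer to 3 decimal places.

With x = fraction of Cl-35 (so Cl-37 is 1 − x):
34.9689·x + 36.9659·(1 − x) = 35.45297
(34.9689 − 36.9659)·x = 35.45297 − 36.9659
x = -1.51293 / -1.9970 = 0.75760 → 75.760% Cl-35, 24.240% Cl-37.

24.240%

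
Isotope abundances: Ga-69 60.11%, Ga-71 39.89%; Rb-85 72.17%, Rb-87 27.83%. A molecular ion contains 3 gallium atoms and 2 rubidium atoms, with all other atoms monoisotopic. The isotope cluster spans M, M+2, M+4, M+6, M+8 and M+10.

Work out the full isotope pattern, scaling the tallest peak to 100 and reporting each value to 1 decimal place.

33.3 : 91.9 : 100.0 : 53.5 : 14.0 : 1.4

Gallium pattern (n=3): 0.21719018 : 0.43239309 : 0.28694328 : 0.06347345
Rubidium pattern (n=2): 0.52085089 : 0.40169822 : 0.07745089
Convolve the two distributions (both contribute in 2-u steps):
  M: 0.21719018×0.52085089 = 0.113124
  M+2: 0.21719018×0.40169822 + 0.43239309×0.52085089 = 0.312457
  M+4: 0.21719018×0.07745089 + 0.43239309×0.40169822 + 0.28694328×0.52085089 = 0.339968
  M+6: 0.43239309×0.07745089 + 0.28694328×0.40169822 + 0.06347345×0.52085089 = 0.181814
  M+8: 0.28694328×0.07745089 + 0.06347345×0.40169822 = 0.047721
  M+10: 0.06347345×0.07745089 = 0.004916
Scale to base peak (0.339968) = 100: 33.3 : 91.9 : 100.0 : 53.5 : 14.0 : 1.4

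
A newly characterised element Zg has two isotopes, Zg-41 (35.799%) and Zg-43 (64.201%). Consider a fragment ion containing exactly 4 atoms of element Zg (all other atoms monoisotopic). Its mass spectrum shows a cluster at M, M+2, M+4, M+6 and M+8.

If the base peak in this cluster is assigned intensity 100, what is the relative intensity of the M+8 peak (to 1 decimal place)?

44.8

(0.35799 + 0.64201)^4 gives M 0.0164, M+2 0.1178, M+4 0.3169, M+6 0.3789, M+8 0.1699; the largest is M+6.
P(M+6) = C(4,3) × 0.35799^1 × 0.64201^3 = 4 × 0.35799 × 0.26462165 = 0.378928 (base)
P(M+8) = C(4,4) × 0.35799^0 × 0.64201^4 = 1 × 1.0000 × 0.16988975 = 0.169890
Relative intensity = 0.169890 / 0.378928 × 100 = 44.8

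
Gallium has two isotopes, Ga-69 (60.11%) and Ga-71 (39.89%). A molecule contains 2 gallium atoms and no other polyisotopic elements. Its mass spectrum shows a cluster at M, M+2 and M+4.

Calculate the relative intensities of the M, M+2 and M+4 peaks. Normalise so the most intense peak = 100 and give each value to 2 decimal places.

75.34 : 100.00 : 33.18

Each Ga atom is independently Ga-69 (p = 0.6011) or Ga-71 (q = 0.3989); the cluster is the binomial expansion (p + q)^2.
P(M) = 0.6011^2 = 0.361321
P(M+2) = 2 × 0.6011^1 × 0.3989^1 = 0.479558
P(M+4) = 0.3989^2 = 0.159121
The M+2 peak is largest (0.479558); scaling to 100 gives 75.34 : 100.00 : 33.18.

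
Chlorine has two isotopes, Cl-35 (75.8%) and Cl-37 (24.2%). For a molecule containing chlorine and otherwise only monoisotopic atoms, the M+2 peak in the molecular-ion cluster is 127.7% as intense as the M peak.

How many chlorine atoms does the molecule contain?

4

For n independent Cl atoms, I(M+2)/I(M) = n · (abundance Cl-37) / (abundance Cl-35) = n · 0.242/0.758.
n = 1.277 × 0.758/0.242 = 4.00 ≈ 4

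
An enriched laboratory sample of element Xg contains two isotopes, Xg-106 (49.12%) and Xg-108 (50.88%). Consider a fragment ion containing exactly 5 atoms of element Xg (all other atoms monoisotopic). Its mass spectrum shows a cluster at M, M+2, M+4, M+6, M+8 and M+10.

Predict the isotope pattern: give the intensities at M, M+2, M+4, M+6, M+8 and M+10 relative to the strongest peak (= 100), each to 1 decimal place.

Each Xg atom is independently Xg-106 (p = 0.4912) or Xg-108 (q = 0.5088); the cluster is the binomial expansion (p + q)^5.
P(M) = 0.4912^5 = 0.028595
P(M+2) = 5 × 0.4912^4 × 0.5088^1 = 0.148098
P(M+4) = 10 × 0.4912^3 × 0.5088^2 = 0.306810
P(M+6) = 10 × 0.4912^2 × 0.5088^3 = 0.317803
P(M+8) = 5 × 0.4912^1 × 0.5088^4 = 0.164595
P(M+10) = 0.5088^5 = 0.034099
The M+6 peak is largest (0.317803); scaling to 100 gives 9.0 : 46.6 : 96.5 : 100.0 : 51.8 : 10.7.

9.0 : 46.6 : 96.5 : 100.0 : 51.8 : 10.7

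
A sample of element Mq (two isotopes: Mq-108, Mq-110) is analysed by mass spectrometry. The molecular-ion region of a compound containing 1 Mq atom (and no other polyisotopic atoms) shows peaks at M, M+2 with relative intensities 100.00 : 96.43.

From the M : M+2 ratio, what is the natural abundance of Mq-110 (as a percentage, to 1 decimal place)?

Write p for the Mq-108 fraction. I(M+2)/I(M) = [C(1,1)·p^0·(1−p)] / p^1 = 1·(1−p)/p = 96.43/100.00 = 0.9643
(1−p)/p = 0.9643/1 = 0.9643  ⇒  p = 1/(1 + 0.9643) = 0.5091
Mq-108: 50.9%, Mq-110: 49.1%.

49.1%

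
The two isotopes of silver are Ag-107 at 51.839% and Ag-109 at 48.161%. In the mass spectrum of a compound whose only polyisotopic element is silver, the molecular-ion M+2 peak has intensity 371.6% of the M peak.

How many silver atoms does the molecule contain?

The M+2/M ratio from n Ag atoms is n · q/p = n · 0.48161/0.51839.
n = 3.716 × 0.51839/0.48161 = 4.00 ≈ 4

4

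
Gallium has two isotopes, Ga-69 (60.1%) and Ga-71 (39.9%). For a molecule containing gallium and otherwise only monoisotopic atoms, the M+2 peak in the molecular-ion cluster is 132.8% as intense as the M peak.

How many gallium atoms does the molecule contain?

2

For n independent Ga atoms, I(M+2)/I(M) = n · (abundance Ga-71) / (abundance Ga-69) = n · 0.399/0.601.
n = 1.328 × 0.601/0.399 = 2.00 ≈ 2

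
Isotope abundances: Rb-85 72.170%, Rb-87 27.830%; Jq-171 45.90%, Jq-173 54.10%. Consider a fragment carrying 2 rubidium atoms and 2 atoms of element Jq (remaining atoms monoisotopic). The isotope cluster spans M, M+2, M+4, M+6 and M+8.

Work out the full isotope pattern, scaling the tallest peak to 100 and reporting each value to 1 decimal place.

Rubidium pattern (n=2): 0.52085089 : 0.40169822 : 0.07745089
Element Jq pattern (n=2): 0.210681 : 0.496638 : 0.292681
Convolve the two distributions (both contribute in 2-u steps):
  M: 0.52085089×0.210681 = 0.109733
  M+2: 0.52085089×0.496638 + 0.40169822×0.210681 = 0.343305
  M+4: 0.52085089×0.292681 + 0.40169822×0.496638 + 0.07745089×0.210681 = 0.368259
  M+6: 0.40169822×0.292681 + 0.07745089×0.496638 = 0.156034
  M+8: 0.07745089×0.292681 = 0.022668
Scale to base peak (0.368259) = 100: 29.8 : 93.2 : 100.0 : 42.4 : 6.2

29.8 : 93.2 : 100.0 : 42.4 : 6.2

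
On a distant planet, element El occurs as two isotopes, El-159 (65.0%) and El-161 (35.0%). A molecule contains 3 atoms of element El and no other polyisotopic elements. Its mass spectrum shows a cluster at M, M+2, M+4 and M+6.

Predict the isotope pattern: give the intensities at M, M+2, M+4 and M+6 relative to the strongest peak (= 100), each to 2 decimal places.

The 3 El atoms are independent, so intensities follow the terms of (0.650 + 0.350)^3.
P(M) = 0.650^3 = 0.274625
P(M+2) = 3 × 0.650^2 × 0.350^1 = 0.443625
P(M+4) = 3 × 0.650^1 × 0.350^2 = 0.238875
P(M+6) = 0.350^3 = 0.042875
The M+2 peak is largest (0.443625); scaling to 100 gives 61.90 : 100.00 : 53.85 : 9.66.

61.90 : 100.00 : 53.85 : 9.66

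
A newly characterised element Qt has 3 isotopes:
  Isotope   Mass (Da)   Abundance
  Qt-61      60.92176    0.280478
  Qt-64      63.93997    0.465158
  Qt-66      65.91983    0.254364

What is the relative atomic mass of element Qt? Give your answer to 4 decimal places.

Average mass = Σ (abundance × isotope mass) = 0.280478 × 60.92176 + 0.465158 × 63.93997 + 0.254364 × 65.91983
= 17.087213 + 29.742189 + 16.767632 = 63.597034 Da

63.5970 Da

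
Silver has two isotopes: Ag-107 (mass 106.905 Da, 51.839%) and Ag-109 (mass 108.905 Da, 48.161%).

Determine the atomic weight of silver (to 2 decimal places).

Weight each isotope mass by its fractional abundance: 0.51839 × 106.905 + 0.48161 × 108.905
= 55.4185 + 52.4497 = 107.8682 Da

107.87 Da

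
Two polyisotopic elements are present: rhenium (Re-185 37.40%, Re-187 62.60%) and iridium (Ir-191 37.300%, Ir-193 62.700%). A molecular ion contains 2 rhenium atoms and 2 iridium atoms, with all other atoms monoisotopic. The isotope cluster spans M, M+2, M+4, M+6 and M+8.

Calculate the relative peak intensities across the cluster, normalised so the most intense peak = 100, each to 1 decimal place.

Rhenium pattern (n=2): 0.139876 : 0.468248 : 0.391876
Iridium pattern (n=2): 0.139129 : 0.467742 : 0.393129
Convolve the two distributions (both contribute in 2-u steps):
  M: 0.139876×0.139129 = 0.019461
  M+2: 0.139876×0.467742 + 0.468248×0.139129 = 0.130573
  M+4: 0.139876×0.393129 + 0.468248×0.467742 + 0.391876×0.139129 = 0.328530
  M+6: 0.468248×0.393129 + 0.391876×0.467742 = 0.367379
  M+8: 0.391876×0.393129 = 0.154058
Scale to base peak (0.367379) = 100: 5.3 : 35.5 : 89.4 : 100.0 : 41.9

5.3 : 35.5 : 89.4 : 100.0 : 41.9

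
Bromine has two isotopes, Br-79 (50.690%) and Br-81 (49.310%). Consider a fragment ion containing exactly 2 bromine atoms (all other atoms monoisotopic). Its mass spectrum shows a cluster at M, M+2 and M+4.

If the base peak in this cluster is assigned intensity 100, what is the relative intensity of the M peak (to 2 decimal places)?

Term probabilities: M 0.2569, M+2 0.4999, M+4 0.2431. Base peak = M+2.
P(M+2) = C(2,1) × 0.50690^1 × 0.49310^1 = 2 × 0.5069 × 0.4931 = 0.499905 (base)
P(M) = C(2,0) × 0.50690^2 × 0.49310^0 = 1 × 0.25694761 × 1.0000 = 0.256948
Relative intensity = 0.256948 / 0.499905 × 100 = 51.40

51.40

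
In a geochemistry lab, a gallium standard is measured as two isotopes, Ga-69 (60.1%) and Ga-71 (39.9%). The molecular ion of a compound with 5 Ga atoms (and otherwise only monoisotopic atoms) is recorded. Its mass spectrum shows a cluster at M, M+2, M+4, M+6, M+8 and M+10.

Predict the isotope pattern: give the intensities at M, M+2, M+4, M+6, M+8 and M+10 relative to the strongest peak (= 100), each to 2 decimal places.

The 5 Ga atoms are independent, so intensities follow the terms of (0.601 + 0.399)^5.
P(M) = 0.601^5 = 0.078410
P(M+2) = 5 × 0.601^4 × 0.399^1 = 0.260280
P(M+4) = 10 × 0.601^3 × 0.399^2 = 0.345596
P(M+6) = 10 × 0.601^2 × 0.399^3 = 0.229439
P(M+8) = 5 × 0.601^1 × 0.399^4 = 0.076162
P(M+10) = 0.399^5 = 0.010113
The M+4 peak is largest (0.345596); scaling to 100 gives 22.69 : 75.31 : 100.00 : 66.39 : 22.04 : 2.93.

22.69 : 75.31 : 100.00 : 66.39 : 22.04 : 2.93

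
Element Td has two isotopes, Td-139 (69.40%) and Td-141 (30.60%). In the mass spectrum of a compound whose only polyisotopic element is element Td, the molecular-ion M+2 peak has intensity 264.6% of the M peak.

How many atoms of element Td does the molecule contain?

For n independent Td atoms, I(M+2)/I(M) = n · (abundance Td-141) / (abundance Td-139) = n · 0.3060/0.6940.
n = 2.646 × 0.6940/0.3060 = 6.00 ≈ 6

6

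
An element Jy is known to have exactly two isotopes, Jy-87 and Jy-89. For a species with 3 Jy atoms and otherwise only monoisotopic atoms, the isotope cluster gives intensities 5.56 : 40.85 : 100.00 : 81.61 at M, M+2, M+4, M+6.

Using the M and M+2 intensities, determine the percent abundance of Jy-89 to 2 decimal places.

71.01%

Write p for the Jy-87 fraction. I(M+2)/I(M) = [C(3,1)·p^2·(1−p)] / p^3 = 3·(1−p)/p = 40.85/5.56 = 7.3471
(1−p)/p = 7.3471/3 = 2.4490  ⇒  p = 1/(1 + 2.4490) = 0.2899
Jy-87: 28.99%, Jy-89: 71.01%.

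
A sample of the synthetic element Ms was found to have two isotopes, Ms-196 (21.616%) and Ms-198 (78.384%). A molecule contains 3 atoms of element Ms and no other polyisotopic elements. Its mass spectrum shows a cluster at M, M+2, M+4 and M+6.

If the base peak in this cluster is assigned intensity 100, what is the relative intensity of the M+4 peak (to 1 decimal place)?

(0.21616 + 0.78384)^3 gives M 0.0101, M+2 0.1099, M+4 0.3984, M+6 0.4816; the largest is M+6.
P(M+6) = C(3,3) × 0.21616^0 × 0.78384^3 = 1 × 1.0000 × 0.48159533 = 0.481595 (base)
P(M+4) = C(3,2) × 0.21616^1 × 0.78384^2 = 3 × 0.21616 × 0.61440515 = 0.398429
Relative intensity = 0.398429 / 0.481595 × 100 = 82.7

82.7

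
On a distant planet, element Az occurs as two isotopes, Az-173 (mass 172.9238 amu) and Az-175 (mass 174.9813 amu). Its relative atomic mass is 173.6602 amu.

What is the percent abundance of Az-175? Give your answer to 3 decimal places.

35.791%

Writing the weighted mean with unknown fraction x of Az-173:
172.9238·x + 174.9813·(1 − x) = 173.6602
(172.9238 − 174.9813)·x = 173.6602 − 174.9813
x = -1.3211 / -2.0575 = 0.64209 → 64.209% Az-173, 35.791% Az-175.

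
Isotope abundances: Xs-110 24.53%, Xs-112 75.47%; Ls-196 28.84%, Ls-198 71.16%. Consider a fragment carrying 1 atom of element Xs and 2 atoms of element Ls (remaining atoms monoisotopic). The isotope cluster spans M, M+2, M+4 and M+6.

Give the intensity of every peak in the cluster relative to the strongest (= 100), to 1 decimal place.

Element Xs pattern (n=1): 0.2453 : 0.7547
Element Ls pattern (n=2): 0.08317456 : 0.41045088 : 0.50637456
Convolve the two distributions (both contribute in 2-u steps):
  M: 0.2453×0.08317456 = 0.020403
  M+2: 0.2453×0.41045088 + 0.7547×0.08317456 = 0.163455
  M+4: 0.2453×0.50637456 + 0.7547×0.41045088 = 0.433981
  M+6: 0.7547×0.50637456 = 0.382161
Scale to base peak (0.433981) = 100: 4.7 : 37.7 : 100.0 : 88.1

4.7 : 37.7 : 100.0 : 88.1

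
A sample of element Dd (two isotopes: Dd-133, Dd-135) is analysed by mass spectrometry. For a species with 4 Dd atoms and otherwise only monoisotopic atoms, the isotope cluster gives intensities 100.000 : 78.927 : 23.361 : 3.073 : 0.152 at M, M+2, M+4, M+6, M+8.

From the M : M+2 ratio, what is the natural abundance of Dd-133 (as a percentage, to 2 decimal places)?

83.52%

Let p = fractional abundance of Dd-133. I(M+2)/I(M) = [C(4,1)·p^3·(1−p)] / p^4 = 4·(1−p)/p = 78.927/100.000 = 0.7893
(1−p)/p = 0.7893/4 = 0.1973  ⇒  p = 1/(1 + 0.1973) = 0.8352
Dd-133: 83.52%, Dd-135: 16.48%.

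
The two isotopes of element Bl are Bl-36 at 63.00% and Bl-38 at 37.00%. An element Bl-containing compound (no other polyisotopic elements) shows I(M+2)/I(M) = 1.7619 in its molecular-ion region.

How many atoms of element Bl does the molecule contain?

The M+2/M ratio from n Bl atoms is n · q/p = n · 0.3700/0.6300.
n = 1.7619 × 0.6300/0.3700 = 3.00 ≈ 3

3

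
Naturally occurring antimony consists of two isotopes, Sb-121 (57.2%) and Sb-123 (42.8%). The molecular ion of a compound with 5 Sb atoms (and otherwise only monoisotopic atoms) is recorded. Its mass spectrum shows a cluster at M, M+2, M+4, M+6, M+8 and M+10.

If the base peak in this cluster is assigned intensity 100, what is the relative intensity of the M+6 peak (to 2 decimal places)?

(0.572 + 0.428)^5 gives M 0.0612, M+2 0.2291, M+4 0.3428, M+6 0.2565, M+8 0.0960, M+10 0.0144; the largest is M+4.
P(M+4) = C(5,2) × 0.572^3 × 0.428^2 = 10 × 0.18714925 × 0.183184 = 0.342827 (base)
P(M+6) = C(5,3) × 0.572^2 × 0.428^3 = 10 × 0.327184 × 0.07840275 = 0.256521
Relative intensity = 0.256521 / 0.342827 × 100 = 74.83

74.83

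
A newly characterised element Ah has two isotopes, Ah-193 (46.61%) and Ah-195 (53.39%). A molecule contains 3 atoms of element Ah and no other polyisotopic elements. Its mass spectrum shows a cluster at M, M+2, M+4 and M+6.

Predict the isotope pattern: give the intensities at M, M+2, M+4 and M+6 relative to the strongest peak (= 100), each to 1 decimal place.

Each Ah atom is independently Ah-193 (p = 0.4661) or Ah-195 (q = 0.5339); the cluster is the binomial expansion (p + q)^3.
P(M) = 0.4661^3 = 0.101260
P(M+2) = 3 × 0.4661^2 × 0.5339^1 = 0.347968
P(M+4) = 3 × 0.4661^1 × 0.5339^2 = 0.398584
P(M+6) = 0.5339^3 = 0.152188
The M+4 peak is largest (0.398584); scaling to 100 gives 25.4 : 87.3 : 100.0 : 38.2.

25.4 : 87.3 : 100.0 : 38.2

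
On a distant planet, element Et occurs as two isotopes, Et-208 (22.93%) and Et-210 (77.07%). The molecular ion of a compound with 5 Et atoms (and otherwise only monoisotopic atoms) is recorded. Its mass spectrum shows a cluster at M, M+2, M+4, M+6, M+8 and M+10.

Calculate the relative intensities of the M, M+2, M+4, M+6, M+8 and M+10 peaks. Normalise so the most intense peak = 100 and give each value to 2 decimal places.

The 5 Et atoms are independent, so intensities follow the terms of (0.2293 + 0.7707)^5.
P(M) = 0.2293^5 = 0.000634
P(M+2) = 5 × 0.2293^4 × 0.7707^1 = 0.010653
P(M+4) = 10 × 0.2293^3 × 0.7707^2 = 0.071612
P(M+6) = 10 × 0.2293^2 × 0.7707^3 = 0.240693
P(M+8) = 5 × 0.2293^1 × 0.7707^4 = 0.404497
P(M+10) = 0.7707^5 = 0.271911
The M+8 peak is largest (0.404497); scaling to 100 gives 0.16 : 2.63 : 17.70 : 59.50 : 100.00 : 67.22.

0.16 : 2.63 : 17.70 : 59.50 : 100.00 : 67.22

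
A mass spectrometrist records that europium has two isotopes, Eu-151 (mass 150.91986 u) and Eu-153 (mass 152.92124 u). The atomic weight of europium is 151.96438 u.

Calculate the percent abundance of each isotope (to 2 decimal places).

Eu-151: 47.81%, Eu-153: 52.19%

Writing the weighted mean with unknown fraction x of Eu-151:
150.91986·x + 152.92124·(1 − x) = 151.96438
(150.91986 − 152.92124)·x = 151.96438 − 152.92124
x = -0.95686 / -2.00138 = 0.47810 → 47.81% Eu-151, 52.19% Eu-153.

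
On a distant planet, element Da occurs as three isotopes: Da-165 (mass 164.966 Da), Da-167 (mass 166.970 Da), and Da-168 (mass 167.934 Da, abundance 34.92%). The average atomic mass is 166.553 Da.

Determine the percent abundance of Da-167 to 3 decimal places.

The remaining 65.08% is split between Da-165 (fraction x) and Da-167 (fraction 0.6508 − x).
Substituting: 164.966x + 166.970(0.6508 − x) = 107.9104472
(164.966 − 166.970)x = -0.7536288  ⇒  x = 0.37606, y = 0.27474
Da-165: 37.606%, Da-167: 27.474%.

27.474%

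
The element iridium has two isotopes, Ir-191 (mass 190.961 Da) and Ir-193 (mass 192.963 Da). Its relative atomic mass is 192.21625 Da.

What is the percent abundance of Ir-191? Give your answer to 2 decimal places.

With x = fraction of Ir-191 (so Ir-193 is 1 − x):
190.961·x + 192.963·(1 − x) = 192.21625
(190.961 − 192.963)·x = 192.21625 − 192.963
x = -0.74675 / -2.002 = 0.37300 → 37.30% Ir-191, 62.70% Ir-193.

37.30%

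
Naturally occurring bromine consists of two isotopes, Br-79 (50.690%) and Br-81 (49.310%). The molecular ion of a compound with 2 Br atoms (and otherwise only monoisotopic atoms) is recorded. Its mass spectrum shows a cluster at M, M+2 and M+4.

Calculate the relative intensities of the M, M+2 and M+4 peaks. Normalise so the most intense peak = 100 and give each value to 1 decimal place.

The 2 Br atoms are independent, so intensities follow the terms of (0.50690 + 0.49310)^2.
P(M) = 0.50690^2 = 0.256948
P(M+2) = 2 × 0.50690^1 × 0.49310^1 = 0.499905
P(M+4) = 0.49310^2 = 0.243148
The M+2 peak is largest (0.499905); scaling to 100 gives 51.4 : 100.0 : 48.6.

51.4 : 100.0 : 48.6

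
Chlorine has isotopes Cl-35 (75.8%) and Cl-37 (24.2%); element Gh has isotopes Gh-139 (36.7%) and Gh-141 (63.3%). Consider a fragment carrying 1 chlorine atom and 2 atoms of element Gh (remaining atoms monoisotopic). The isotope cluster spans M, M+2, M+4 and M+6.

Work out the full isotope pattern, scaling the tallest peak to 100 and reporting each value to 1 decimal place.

Chlorine pattern (n=1): 0.7580 : 0.2420
Element Gh pattern (n=2): 0.134689 : 0.464622 : 0.400689
Convolve the two distributions (both contribute in 2-u steps):
  M: 0.7580×0.134689 = 0.102094
  M+2: 0.7580×0.464622 + 0.2420×0.134689 = 0.384778
  M+4: 0.7580×0.400689 + 0.2420×0.464622 = 0.416161
  M+6: 0.2420×0.400689 = 0.096967
Scale to base peak (0.416161) = 100: 24.5 : 92.5 : 100.0 : 23.3

24.5 : 92.5 : 100.0 : 23.3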